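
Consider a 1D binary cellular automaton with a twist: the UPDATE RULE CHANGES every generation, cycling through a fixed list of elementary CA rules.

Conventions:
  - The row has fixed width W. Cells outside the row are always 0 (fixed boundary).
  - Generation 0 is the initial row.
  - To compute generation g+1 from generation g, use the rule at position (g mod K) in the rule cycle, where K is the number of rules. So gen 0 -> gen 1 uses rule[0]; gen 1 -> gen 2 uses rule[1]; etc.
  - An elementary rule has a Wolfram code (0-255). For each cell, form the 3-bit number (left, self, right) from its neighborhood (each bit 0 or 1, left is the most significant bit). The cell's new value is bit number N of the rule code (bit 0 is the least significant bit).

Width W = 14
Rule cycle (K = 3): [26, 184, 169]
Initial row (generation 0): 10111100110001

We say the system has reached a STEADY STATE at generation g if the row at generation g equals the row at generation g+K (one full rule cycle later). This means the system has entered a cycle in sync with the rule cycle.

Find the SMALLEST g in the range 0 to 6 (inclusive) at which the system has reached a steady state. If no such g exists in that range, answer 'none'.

Gen 0: 10111100110001
Gen 1 (rule 26): 00100011101010
Gen 2 (rule 184): 00010011010101
Gen 3 (rule 169): 11000010101010
Gen 4 (rule 26): 10100100000001
Gen 5 (rule 184): 01010010000000
Gen 6 (rule 169): 00100000111111
Gen 7 (rule 26): 01010001100000
Gen 8 (rule 184): 00101001010000
Gen 9 (rule 169): 10010000100111

Answer: none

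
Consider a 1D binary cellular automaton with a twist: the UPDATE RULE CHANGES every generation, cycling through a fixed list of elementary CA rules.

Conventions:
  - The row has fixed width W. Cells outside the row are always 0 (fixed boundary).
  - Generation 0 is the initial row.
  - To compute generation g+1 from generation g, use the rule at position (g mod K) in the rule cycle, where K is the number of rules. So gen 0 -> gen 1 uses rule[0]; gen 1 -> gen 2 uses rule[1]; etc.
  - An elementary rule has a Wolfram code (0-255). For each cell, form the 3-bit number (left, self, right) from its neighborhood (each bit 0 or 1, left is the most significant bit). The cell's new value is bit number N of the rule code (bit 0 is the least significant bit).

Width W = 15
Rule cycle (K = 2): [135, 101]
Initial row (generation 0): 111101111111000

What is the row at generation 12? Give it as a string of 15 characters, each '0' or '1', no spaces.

Gen 0: 111101111111000
Gen 1 (rule 135): 011000111110011
Gen 2 (rule 101): 001010000010001
Gen 3 (rule 135): 111010111110111
Gen 4 (rule 101): 001111000011001
Gen 5 (rule 135): 110110011100011
Gen 6 (rule 101): 011010000101001
Gen 7 (rule 135): 100010111101011
Gen 8 (rule 101): 101011000111101
Gen 9 (rule 135): 101000011011001
Gen 10 (rule 101): 111011001101001
Gen 11 (rule 135): 010000010001011
Gen 12 (rule 101): 010111010101101

Answer: 010111010101101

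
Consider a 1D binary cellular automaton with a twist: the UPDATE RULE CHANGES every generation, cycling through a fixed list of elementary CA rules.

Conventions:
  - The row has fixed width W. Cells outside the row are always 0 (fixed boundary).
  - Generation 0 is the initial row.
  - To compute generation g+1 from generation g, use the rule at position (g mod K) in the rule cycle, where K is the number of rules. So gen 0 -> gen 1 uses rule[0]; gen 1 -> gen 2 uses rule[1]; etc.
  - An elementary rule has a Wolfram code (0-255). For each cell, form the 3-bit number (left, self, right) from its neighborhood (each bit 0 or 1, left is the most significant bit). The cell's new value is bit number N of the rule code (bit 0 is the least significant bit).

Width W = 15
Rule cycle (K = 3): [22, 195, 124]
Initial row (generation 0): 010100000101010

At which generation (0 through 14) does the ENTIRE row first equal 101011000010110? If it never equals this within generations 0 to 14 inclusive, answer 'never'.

Answer: never

Derivation:
Gen 0: 010100000101010
Gen 1 (rule 22): 110110001101011
Gen 2 (rule 195): 010010110100001
Gen 3 (rule 124): 011011111110001
Gen 4 (rule 22): 100000000001011
Gen 5 (rule 195): 001111111110001
Gen 6 (rule 124): 001000000011001
Gen 7 (rule 22): 011100000100111
Gen 8 (rule 195): 101101111001011
Gen 9 (rule 124): 111111001101111
Gen 10 (rule 22): 000000110000000
Gen 11 (rule 195): 111111010111111
Gen 12 (rule 124): 100001111100001
Gen 13 (rule 22): 110010000010011
Gen 14 (rule 195): 010100111100101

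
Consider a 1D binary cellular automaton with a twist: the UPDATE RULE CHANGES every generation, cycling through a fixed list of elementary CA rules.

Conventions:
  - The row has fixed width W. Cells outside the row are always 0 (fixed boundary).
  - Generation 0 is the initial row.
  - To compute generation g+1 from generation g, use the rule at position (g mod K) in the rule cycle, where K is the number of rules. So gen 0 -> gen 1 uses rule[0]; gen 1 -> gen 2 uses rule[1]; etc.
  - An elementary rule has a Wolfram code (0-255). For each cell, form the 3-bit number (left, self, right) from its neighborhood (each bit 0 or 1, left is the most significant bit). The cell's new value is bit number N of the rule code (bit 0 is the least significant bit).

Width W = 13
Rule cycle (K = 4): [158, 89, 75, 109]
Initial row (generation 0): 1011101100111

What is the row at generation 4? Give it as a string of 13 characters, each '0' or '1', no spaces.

Gen 0: 1011101100111
Gen 1 (rule 158): 1011001011110
Gen 2 (rule 89): 0011100010011
Gen 3 (rule 75): 1110101100111
Gen 4 (rule 109): 1011111100101

Answer: 1011111100101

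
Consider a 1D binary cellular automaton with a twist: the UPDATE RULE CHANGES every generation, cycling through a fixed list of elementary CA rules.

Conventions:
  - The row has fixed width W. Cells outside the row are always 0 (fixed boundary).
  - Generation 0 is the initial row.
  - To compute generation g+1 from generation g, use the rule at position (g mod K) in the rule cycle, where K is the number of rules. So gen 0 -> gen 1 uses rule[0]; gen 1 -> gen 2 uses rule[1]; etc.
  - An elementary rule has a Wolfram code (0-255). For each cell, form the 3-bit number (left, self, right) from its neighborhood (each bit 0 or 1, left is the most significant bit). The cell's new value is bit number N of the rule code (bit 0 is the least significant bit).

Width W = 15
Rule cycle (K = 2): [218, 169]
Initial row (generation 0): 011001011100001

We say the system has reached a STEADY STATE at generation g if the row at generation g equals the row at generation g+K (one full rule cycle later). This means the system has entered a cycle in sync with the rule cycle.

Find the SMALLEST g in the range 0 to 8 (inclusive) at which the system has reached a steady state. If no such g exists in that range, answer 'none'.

Answer: none

Derivation:
Gen 0: 011001011100001
Gen 1 (rule 218): 111110011110010
Gen 2 (rule 169): 111100011100000
Gen 3 (rule 218): 111110111110000
Gen 4 (rule 169): 111101111100111
Gen 5 (rule 218): 111101111111111
Gen 6 (rule 169): 111011111111110
Gen 7 (rule 218): 111011111111111
Gen 8 (rule 169): 110111111111110
Gen 9 (rule 218): 110111111111111
Gen 10 (rule 169): 101111111111110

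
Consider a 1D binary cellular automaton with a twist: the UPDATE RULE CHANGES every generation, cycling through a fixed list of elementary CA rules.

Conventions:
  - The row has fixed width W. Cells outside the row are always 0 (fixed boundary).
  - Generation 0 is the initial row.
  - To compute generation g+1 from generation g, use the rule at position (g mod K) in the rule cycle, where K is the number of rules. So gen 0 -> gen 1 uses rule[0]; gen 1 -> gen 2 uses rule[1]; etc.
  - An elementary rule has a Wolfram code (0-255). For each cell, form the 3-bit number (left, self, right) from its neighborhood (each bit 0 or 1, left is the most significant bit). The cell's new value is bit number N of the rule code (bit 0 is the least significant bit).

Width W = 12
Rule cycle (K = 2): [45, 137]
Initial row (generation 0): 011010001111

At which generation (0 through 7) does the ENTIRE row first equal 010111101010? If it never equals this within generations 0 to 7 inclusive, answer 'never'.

Gen 0: 011010001111
Gen 1 (rule 45): 010110101000
Gen 2 (rule 137): 000100000011
Gen 3 (rule 45): 110101111010
Gen 4 (rule 137): 100001110000
Gen 5 (rule 45): 101101000111
Gen 6 (rule 137): 001000010110
Gen 7 (rule 45): 101011011100

Answer: never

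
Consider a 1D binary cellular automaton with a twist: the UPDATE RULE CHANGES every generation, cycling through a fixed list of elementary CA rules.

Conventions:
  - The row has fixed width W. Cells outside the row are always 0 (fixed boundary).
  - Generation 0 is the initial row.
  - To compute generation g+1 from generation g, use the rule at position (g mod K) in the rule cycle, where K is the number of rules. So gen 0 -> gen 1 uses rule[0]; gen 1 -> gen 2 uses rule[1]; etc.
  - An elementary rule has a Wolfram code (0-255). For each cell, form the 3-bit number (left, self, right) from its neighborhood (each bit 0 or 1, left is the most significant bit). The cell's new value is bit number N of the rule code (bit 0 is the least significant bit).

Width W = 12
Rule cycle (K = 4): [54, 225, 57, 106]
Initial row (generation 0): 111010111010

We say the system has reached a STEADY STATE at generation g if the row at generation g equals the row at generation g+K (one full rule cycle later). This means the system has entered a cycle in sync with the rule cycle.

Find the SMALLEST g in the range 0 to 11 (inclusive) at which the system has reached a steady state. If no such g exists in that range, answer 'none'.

Answer: none

Derivation:
Gen 0: 111010111010
Gen 1 (rule 54): 000111000111
Gen 2 (rule 225): 110011010011
Gen 3 (rule 57): 101010101010
Gen 4 (rule 106): 010101010100
Gen 5 (rule 54): 111111111110
Gen 6 (rule 225): 011111111110
Gen 7 (rule 57): 010000000001
Gen 8 (rule 106): 100000000010
Gen 9 (rule 54): 110000000111
Gen 10 (rule 225): 010111110011
Gen 11 (rule 57): 001100001010
Gen 12 (rule 106): 011100010100
Gen 13 (rule 54): 100010111110
Gen 14 (rule 225): 001001011110
Gen 15 (rule 57): 100100110001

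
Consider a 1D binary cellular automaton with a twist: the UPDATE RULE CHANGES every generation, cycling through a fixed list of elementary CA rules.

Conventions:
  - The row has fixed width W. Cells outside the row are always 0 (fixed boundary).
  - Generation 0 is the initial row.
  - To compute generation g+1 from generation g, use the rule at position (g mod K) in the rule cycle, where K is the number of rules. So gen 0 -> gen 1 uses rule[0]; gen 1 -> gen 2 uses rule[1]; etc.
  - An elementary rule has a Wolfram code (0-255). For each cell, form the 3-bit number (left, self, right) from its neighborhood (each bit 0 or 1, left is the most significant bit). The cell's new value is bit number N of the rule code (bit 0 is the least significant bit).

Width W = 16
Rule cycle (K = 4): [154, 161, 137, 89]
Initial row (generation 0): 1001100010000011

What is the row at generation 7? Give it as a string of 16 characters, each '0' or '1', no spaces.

Gen 0: 1001100010000011
Gen 1 (rule 154): 0111010101000110
Gen 2 (rule 161): 0010101010010000
Gen 3 (rule 137): 1000000000000111
Gen 4 (rule 89): 0111111111110101
Gen 5 (rule 154): 1111111111100000
Gen 6 (rule 161): 0111111111001111
Gen 7 (rule 137): 0111111110001110

Answer: 0111111110001110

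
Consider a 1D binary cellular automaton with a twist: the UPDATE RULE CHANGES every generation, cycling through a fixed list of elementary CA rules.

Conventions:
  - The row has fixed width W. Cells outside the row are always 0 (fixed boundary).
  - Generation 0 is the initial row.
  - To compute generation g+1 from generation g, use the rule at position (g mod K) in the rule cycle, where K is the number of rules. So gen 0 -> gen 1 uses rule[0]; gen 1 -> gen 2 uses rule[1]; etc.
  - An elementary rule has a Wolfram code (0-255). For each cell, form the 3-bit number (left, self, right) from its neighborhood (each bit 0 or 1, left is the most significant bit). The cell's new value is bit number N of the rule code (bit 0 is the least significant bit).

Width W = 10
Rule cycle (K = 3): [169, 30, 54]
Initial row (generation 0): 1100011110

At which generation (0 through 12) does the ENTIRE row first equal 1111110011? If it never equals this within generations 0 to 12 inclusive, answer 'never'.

Answer: 10

Derivation:
Gen 0: 1100011110
Gen 1 (rule 169): 1001011100
Gen 2 (rule 30): 1111010010
Gen 3 (rule 54): 0000111111
Gen 4 (rule 169): 1110111110
Gen 5 (rule 30): 1000100001
Gen 6 (rule 54): 1101110011
Gen 7 (rule 169): 1011100010
Gen 8 (rule 30): 1010010111
Gen 9 (rule 54): 1111111000
Gen 10 (rule 169): 1111110011
Gen 11 (rule 30): 1000001110
Gen 12 (rule 54): 1100010001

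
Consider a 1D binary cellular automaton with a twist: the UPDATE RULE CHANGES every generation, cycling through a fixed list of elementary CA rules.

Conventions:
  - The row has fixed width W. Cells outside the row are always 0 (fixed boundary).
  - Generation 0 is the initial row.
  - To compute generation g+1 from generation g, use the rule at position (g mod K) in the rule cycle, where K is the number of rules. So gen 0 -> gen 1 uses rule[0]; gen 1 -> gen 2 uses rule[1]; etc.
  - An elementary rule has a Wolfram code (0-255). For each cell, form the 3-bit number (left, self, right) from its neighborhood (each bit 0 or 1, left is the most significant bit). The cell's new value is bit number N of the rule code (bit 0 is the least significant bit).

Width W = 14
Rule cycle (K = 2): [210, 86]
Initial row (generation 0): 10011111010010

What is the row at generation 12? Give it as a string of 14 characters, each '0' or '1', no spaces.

Answer: 11001010100101

Derivation:
Gen 0: 10011111010010
Gen 1 (rule 210): 01101111001101
Gen 2 (rule 86): 10100001110101
Gen 3 (rule 210): 00010010110000
Gen 4 (rule 86): 00111110011000
Gen 5 (rule 210): 01011111101100
Gen 6 (rule 86): 11000000100110
Gen 7 (rule 210): 01100001011011
Gen 8 (rule 86): 10110011001001
Gen 9 (rule 210): 00011101110110
Gen 10 (rule 86): 00100100010011
Gen 11 (rule 210): 01011010101101
Gen 12 (rule 86): 11001010100101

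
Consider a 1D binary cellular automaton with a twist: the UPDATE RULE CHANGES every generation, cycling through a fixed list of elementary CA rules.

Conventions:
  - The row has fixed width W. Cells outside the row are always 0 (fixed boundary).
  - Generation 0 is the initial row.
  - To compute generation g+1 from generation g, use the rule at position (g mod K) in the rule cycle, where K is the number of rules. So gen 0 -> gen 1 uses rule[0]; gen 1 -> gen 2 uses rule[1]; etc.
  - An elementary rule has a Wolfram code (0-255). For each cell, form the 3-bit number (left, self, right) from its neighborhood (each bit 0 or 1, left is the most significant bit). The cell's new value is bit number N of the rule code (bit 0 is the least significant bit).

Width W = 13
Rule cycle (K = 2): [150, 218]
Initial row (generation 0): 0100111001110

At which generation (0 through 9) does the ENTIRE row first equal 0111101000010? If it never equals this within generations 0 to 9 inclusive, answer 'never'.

Gen 0: 0100111001110
Gen 1 (rule 150): 1111010110101
Gen 2 (rule 218): 1111000110000
Gen 3 (rule 150): 0110101001000
Gen 4 (rule 218): 1110000110100
Gen 5 (rule 150): 0101001000110
Gen 6 (rule 218): 1000110101111
Gen 7 (rule 150): 1101000100110
Gen 8 (rule 218): 1100101011111
Gen 9 (rule 150): 0011101001110

Answer: never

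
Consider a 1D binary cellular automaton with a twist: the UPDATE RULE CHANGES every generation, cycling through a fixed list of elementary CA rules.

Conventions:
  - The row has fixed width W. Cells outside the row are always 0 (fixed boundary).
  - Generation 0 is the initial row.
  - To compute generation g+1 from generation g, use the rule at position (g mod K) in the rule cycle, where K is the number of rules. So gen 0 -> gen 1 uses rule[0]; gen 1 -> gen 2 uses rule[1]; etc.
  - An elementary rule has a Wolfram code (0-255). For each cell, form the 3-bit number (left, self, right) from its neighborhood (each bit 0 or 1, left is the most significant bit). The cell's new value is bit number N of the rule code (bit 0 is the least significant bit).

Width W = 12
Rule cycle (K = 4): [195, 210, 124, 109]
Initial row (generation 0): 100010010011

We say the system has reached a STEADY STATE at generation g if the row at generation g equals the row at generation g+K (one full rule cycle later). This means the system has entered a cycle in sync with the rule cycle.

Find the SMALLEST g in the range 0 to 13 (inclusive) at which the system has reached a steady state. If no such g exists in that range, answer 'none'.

Gen 0: 100010010011
Gen 1 (rule 195): 001100100101
Gen 2 (rule 210): 010111011000
Gen 3 (rule 124): 011101111100
Gen 4 (rule 109): 010111000101
Gen 5 (rule 195): 100011011000
Gen 6 (rule 210): 010101001100
Gen 7 (rule 124): 011111101110
Gen 8 (rule 109): 010000111010
Gen 9 (rule 195): 100111011000
Gen 10 (rule 210): 011011001100
Gen 11 (rule 124): 011111101110
Gen 12 (rule 109): 010000111010
Gen 13 (rule 195): 100111011000
Gen 14 (rule 210): 011011001100
Gen 15 (rule 124): 011111101110
Gen 16 (rule 109): 010000111010
Gen 17 (rule 195): 100111011000

Answer: 7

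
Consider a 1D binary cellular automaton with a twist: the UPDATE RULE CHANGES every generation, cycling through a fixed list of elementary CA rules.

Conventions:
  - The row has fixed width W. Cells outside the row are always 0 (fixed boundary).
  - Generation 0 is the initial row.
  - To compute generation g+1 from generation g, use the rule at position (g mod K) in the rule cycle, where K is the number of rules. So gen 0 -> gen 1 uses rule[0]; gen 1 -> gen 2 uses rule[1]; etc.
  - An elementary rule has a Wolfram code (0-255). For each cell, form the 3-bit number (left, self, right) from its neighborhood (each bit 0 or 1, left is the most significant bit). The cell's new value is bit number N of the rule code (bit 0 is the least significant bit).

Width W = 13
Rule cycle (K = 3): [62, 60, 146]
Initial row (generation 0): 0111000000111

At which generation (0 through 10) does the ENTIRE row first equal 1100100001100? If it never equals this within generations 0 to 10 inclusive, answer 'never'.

Answer: 1

Derivation:
Gen 0: 0111000000111
Gen 1 (rule 62): 1100100001100
Gen 2 (rule 60): 1010110001010
Gen 3 (rule 146): 0000001010001
Gen 4 (rule 62): 0000011111011
Gen 5 (rule 60): 0000010000110
Gen 6 (rule 146): 0000101001001
Gen 7 (rule 62): 0001111111111
Gen 8 (rule 60): 0001000000000
Gen 9 (rule 146): 0010100000000
Gen 10 (rule 62): 0111110000000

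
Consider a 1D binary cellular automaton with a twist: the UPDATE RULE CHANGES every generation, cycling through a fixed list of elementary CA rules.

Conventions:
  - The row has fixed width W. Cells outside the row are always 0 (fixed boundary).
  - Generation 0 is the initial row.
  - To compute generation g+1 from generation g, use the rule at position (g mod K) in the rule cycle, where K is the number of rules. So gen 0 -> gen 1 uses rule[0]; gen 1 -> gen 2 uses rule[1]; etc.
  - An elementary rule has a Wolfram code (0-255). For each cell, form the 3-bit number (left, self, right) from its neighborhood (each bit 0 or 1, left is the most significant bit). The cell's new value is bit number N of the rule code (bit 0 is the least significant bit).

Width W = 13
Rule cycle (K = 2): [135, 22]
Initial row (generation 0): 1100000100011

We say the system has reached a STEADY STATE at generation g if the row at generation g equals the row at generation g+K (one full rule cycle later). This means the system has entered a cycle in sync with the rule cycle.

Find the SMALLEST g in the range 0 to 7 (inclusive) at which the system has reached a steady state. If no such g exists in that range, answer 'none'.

Gen 0: 1100000100011
Gen 1 (rule 135): 0001111101100
Gen 2 (rule 22): 0010000000010
Gen 3 (rule 135): 1110111111110
Gen 4 (rule 22): 0000000000001
Gen 5 (rule 135): 1111111111111
Gen 6 (rule 22): 0000000000000
Gen 7 (rule 135): 1111111111111
Gen 8 (rule 22): 0000000000000
Gen 9 (rule 135): 1111111111111

Answer: 5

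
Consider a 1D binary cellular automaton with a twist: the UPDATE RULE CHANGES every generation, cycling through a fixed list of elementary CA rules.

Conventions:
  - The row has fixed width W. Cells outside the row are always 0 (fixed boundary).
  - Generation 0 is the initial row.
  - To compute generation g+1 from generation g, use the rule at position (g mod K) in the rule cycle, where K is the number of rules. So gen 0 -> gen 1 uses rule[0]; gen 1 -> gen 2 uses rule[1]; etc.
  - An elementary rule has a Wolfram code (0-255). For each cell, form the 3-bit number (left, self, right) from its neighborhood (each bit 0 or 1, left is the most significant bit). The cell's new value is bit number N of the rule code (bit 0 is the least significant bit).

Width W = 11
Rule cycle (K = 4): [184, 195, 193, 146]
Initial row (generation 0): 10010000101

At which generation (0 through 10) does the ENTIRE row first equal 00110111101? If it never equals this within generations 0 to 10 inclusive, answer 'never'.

Gen 0: 10010000101
Gen 1 (rule 184): 01001000010
Gen 2 (rule 195): 10010011100
Gen 3 (rule 193): 00000001101
Gen 4 (rule 146): 00000010000
Gen 5 (rule 184): 00000001000
Gen 6 (rule 195): 11111110011
Gen 7 (rule 193): 01111110001
Gen 8 (rule 146): 10111101010
Gen 9 (rule 184): 01111010101
Gen 10 (rule 195): 10111000000

Answer: never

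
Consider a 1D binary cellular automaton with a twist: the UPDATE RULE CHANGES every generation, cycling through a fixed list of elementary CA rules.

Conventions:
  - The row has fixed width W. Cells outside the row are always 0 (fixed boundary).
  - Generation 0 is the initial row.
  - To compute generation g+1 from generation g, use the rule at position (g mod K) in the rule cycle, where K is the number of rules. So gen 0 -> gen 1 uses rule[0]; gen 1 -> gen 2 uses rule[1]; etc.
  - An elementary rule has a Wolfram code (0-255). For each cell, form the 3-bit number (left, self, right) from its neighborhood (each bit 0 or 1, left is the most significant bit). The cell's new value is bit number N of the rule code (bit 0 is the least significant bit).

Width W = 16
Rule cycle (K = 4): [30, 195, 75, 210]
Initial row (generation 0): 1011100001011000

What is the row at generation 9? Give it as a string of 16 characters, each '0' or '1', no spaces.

Answer: 1100101000001100

Derivation:
Gen 0: 1011100001011000
Gen 1 (rule 30): 1010010011010100
Gen 2 (rule 195): 0000100101000001
Gen 3 (rule 75): 1111001000011110
Gen 4 (rule 210): 0111110100101111
Gen 5 (rule 30): 1100000111101000
Gen 6 (rule 195): 0101111011100011
Gen 7 (rule 75): 1001001010101111
Gen 8 (rule 210): 0110110000000111
Gen 9 (rule 30): 1100101000001100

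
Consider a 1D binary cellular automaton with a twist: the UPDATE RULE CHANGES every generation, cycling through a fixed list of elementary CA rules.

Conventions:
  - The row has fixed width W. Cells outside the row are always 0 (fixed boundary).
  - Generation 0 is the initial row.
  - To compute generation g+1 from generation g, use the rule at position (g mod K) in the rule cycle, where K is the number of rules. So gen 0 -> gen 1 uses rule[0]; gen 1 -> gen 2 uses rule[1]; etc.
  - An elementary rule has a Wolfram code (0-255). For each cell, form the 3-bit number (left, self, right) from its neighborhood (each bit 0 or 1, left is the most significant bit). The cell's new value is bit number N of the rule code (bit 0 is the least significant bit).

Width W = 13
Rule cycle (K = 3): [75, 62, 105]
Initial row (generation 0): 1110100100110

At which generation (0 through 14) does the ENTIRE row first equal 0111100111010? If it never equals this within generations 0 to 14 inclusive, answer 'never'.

Answer: 6

Derivation:
Gen 0: 1110100100110
Gen 1 (rule 75): 1010001001110
Gen 2 (rule 62): 1111011111001
Gen 3 (rule 105): 1001110001000
Gen 4 (rule 75): 0011010110011
Gen 5 (rule 62): 0110111101110
Gen 6 (rule 105): 0111100111010
Gen 7 (rule 75): 1100101101000
Gen 8 (rule 62): 1011111011100
Gen 9 (rule 105): 0110001110101
Gen 10 (rule 75): 1110111010000
Gen 11 (rule 62): 1001100111000
Gen 12 (rule 105): 0001100101011
Gen 13 (rule 75): 1111101000011
Gen 14 (rule 62): 1000011100110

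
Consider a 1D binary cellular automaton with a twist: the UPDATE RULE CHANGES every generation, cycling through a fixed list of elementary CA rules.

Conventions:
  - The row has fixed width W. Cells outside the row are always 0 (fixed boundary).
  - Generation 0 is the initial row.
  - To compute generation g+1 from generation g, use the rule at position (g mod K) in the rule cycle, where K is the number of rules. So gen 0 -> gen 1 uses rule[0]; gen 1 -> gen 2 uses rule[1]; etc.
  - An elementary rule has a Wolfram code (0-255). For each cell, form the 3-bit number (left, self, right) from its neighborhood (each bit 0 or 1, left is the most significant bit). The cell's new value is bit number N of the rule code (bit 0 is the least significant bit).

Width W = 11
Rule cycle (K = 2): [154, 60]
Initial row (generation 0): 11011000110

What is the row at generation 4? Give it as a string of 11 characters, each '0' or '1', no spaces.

Gen 0: 11011000110
Gen 1 (rule 154): 10010101101
Gen 2 (rule 60): 11011111011
Gen 3 (rule 154): 10011110010
Gen 4 (rule 60): 11010001011

Answer: 11010001011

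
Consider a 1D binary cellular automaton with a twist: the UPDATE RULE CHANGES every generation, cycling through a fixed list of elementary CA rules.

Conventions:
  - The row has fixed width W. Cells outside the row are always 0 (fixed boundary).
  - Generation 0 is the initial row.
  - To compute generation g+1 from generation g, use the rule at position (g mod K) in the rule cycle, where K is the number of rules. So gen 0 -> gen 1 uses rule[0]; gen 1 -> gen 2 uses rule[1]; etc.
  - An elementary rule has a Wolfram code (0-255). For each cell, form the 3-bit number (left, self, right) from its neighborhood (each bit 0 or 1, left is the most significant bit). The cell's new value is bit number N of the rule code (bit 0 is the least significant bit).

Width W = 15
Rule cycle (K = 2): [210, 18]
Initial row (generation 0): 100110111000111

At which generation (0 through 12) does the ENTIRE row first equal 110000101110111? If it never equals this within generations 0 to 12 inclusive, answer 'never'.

Gen 0: 100110111000111
Gen 1 (rule 210): 011010011101011
Gen 2 (rule 18): 100001100000000
Gen 3 (rule 210): 010010110000000
Gen 4 (rule 18): 101100001000000
Gen 5 (rule 210): 000110010100000
Gen 6 (rule 18): 001001100010000
Gen 7 (rule 210): 010110110101000
Gen 8 (rule 18): 100000000000100
Gen 9 (rule 210): 010000000001010
Gen 10 (rule 18): 101000000010001
Gen 11 (rule 210): 000100000101010
Gen 12 (rule 18): 001010001000001

Answer: never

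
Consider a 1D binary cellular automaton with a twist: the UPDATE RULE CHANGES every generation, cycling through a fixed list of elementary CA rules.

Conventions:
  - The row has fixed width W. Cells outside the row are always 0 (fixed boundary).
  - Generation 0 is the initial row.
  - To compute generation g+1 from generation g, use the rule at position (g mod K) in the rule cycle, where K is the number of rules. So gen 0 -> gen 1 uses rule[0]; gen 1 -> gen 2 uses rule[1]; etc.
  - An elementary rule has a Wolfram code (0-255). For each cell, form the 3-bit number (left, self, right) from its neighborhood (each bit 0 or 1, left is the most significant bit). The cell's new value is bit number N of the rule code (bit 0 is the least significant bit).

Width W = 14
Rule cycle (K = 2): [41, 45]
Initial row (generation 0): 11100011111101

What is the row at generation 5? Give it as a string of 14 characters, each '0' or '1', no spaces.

Answer: 01000100010010

Derivation:
Gen 0: 11100011111101
Gen 1 (rule 41): 10001010000010
Gen 2 (rule 45): 10101110111010
Gen 3 (rule 41): 01011001100100
Gen 4 (rule 45): 01110001000101
Gen 5 (rule 41): 01000100010010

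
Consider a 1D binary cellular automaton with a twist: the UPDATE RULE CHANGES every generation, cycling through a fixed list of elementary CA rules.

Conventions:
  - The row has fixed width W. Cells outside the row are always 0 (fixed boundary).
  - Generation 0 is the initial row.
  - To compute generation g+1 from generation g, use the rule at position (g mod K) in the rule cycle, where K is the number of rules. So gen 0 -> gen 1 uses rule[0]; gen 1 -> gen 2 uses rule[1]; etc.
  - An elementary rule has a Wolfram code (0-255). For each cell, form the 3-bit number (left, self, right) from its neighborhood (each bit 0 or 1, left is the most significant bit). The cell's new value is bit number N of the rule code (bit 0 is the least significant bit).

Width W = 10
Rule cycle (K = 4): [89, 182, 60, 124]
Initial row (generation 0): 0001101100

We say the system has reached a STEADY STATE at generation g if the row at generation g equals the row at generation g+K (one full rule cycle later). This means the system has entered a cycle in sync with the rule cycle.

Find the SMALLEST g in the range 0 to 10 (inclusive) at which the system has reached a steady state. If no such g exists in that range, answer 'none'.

Answer: none

Derivation:
Gen 0: 0001101100
Gen 1 (rule 89): 1101101111
Gen 2 (rule 182): 0010010110
Gen 3 (rule 60): 0011011101
Gen 4 (rule 124): 0011110111
Gen 5 (rule 89): 1010010101
Gen 6 (rule 182): 1111111111
Gen 7 (rule 60): 1000000000
Gen 8 (rule 124): 1100000000
Gen 9 (rule 89): 1111111111
Gen 10 (rule 182): 0111111110
Gen 11 (rule 60): 0100000001
Gen 12 (rule 124): 0110000001
Gen 13 (rule 89): 0111111100
Gen 14 (rule 182): 1011111010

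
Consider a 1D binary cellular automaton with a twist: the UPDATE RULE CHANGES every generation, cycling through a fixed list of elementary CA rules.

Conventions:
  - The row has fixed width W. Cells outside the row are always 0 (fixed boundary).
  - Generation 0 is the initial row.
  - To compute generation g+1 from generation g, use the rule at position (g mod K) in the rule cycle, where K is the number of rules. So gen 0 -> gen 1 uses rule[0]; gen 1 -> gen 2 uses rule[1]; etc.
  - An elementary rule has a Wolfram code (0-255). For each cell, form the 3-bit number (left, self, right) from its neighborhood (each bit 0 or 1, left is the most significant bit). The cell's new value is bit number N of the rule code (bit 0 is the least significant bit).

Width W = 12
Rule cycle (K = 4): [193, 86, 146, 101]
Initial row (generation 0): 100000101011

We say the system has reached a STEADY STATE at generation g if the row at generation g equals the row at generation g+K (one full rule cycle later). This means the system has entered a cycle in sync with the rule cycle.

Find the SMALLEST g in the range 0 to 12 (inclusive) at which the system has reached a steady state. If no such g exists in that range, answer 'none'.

Answer: none

Derivation:
Gen 0: 100000101011
Gen 1 (rule 193): 001110000001
Gen 2 (rule 86): 010011000011
Gen 3 (rule 146): 101100100100
Gen 4 (rule 101): 110100100101
Gen 5 (rule 193): 010000000000
Gen 6 (rule 86): 111000000000
Gen 7 (rule 146): 010100000000
Gen 8 (rule 101): 011101111111
Gen 9 (rule 193): 001100111111
Gen 10 (rule 86): 010111000001
Gen 11 (rule 146): 100010100010
Gen 12 (rule 101): 101011101010
Gen 13 (rule 193): 000001100000
Gen 14 (rule 86): 000010110000
Gen 15 (rule 146): 000100001000
Gen 16 (rule 101): 110101101011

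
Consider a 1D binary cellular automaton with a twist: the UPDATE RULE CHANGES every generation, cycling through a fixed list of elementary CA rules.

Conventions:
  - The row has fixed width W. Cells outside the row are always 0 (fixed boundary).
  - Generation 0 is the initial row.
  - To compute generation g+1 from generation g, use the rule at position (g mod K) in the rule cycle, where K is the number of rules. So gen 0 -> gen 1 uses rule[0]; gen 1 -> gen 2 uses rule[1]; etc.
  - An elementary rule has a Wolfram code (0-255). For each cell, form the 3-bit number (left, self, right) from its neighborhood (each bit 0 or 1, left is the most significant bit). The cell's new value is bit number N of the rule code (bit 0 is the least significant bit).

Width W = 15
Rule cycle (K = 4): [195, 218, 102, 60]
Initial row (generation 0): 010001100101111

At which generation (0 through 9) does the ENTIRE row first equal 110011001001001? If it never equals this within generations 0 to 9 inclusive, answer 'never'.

Gen 0: 010001100101111
Gen 1 (rule 195): 100110101000111
Gen 2 (rule 218): 011110000101111
Gen 3 (rule 102): 100010001110001
Gen 4 (rule 60): 110011001001001
Gen 5 (rule 195): 010101010010010
Gen 6 (rule 218): 100000001101101
Gen 7 (rule 102): 100000010110111
Gen 8 (rule 60): 110000011101100
Gen 9 (rule 195): 010111101100101

Answer: 4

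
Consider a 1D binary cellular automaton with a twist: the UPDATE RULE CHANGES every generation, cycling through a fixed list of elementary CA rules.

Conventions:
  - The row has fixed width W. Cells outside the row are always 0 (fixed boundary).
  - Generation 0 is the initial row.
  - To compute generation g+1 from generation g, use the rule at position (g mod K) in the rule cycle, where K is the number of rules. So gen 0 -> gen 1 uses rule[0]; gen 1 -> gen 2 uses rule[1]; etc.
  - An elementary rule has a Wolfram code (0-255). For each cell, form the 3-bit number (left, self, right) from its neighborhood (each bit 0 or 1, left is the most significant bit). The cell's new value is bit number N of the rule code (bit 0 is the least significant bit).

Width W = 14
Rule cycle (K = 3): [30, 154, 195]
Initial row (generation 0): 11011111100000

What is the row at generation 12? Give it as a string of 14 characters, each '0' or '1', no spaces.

Gen 0: 11011111100000
Gen 1 (rule 30): 10010000010000
Gen 2 (rule 154): 01101000101000
Gen 3 (rule 195): 10100011000011
Gen 4 (rule 30): 10110110100110
Gen 5 (rule 154): 00100100011101
Gen 6 (rule 195): 11001001101100
Gen 7 (rule 30): 10111111001010
Gen 8 (rule 154): 00111110110001
Gen 9 (rule 195): 11011110010110
Gen 10 (rule 30): 10010001110101
Gen 11 (rule 154): 01101011100000
Gen 12 (rule 195): 10100001101111

Answer: 10100001101111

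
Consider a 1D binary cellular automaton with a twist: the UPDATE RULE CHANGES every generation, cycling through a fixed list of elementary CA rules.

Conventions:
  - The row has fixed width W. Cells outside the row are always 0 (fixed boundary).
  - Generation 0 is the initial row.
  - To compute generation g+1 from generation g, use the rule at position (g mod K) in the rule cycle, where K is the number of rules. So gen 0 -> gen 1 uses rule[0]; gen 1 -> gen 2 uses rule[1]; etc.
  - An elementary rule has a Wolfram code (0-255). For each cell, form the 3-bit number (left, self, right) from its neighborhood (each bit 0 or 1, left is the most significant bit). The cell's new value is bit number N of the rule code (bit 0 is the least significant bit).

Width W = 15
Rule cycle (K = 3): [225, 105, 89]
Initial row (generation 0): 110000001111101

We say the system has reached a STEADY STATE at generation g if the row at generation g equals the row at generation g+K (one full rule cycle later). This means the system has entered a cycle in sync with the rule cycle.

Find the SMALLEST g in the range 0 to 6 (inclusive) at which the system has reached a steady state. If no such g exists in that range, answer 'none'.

Gen 0: 110000001111101
Gen 1 (rule 225): 010111100111110
Gen 2 (rule 105): 001100100100010
Gen 3 (rule 89): 101110010011001
Gen 4 (rule 225): 010110000001000
Gen 5 (rule 105): 001110111100011
Gen 6 (rule 89): 101010100111011
Gen 7 (rule 225): 010101000011101
Gen 8 (rule 105): 001010011010110
Gen 9 (rule 89): 100001011000111

Answer: none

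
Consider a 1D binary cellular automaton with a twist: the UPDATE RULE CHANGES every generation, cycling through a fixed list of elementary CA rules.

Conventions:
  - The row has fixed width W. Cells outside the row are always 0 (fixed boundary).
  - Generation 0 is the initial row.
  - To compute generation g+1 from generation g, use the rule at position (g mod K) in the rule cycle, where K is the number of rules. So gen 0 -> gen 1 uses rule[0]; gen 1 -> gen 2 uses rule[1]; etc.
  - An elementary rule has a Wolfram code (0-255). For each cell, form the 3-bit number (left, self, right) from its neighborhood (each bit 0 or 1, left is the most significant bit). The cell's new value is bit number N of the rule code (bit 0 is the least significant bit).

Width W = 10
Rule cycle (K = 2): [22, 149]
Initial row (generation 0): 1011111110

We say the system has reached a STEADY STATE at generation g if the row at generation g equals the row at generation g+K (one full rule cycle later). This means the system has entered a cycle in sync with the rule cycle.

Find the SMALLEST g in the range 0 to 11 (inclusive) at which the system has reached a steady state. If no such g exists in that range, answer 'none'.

Answer: 2

Derivation:
Gen 0: 1011111110
Gen 1 (rule 22): 1000000001
Gen 2 (rule 149): 1111111101
Gen 3 (rule 22): 0000000001
Gen 4 (rule 149): 1111111101
Gen 5 (rule 22): 0000000001
Gen 6 (rule 149): 1111111101
Gen 7 (rule 22): 0000000001
Gen 8 (rule 149): 1111111101
Gen 9 (rule 22): 0000000001
Gen 10 (rule 149): 1111111101
Gen 11 (rule 22): 0000000001
Gen 12 (rule 149): 1111111101
Gen 13 (rule 22): 0000000001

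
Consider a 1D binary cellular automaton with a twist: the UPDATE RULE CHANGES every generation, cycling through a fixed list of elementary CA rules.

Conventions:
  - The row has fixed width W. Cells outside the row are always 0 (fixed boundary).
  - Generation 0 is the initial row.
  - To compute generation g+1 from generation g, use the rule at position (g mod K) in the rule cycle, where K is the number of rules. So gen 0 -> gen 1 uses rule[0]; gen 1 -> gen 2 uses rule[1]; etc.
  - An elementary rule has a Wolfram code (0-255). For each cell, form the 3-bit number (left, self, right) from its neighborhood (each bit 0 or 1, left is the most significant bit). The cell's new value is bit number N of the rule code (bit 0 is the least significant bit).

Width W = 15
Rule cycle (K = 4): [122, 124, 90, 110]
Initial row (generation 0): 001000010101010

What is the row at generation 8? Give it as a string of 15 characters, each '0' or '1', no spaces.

Gen 0: 001000010101010
Gen 1 (rule 122): 010100101010101
Gen 2 (rule 124): 011110111111111
Gen 3 (rule 90): 110010100000001
Gen 4 (rule 110): 110111100000011
Gen 5 (rule 122): 111100110000111
Gen 6 (rule 124): 100110111000101
Gen 7 (rule 90): 011110101101000
Gen 8 (rule 110): 110011111111000

Answer: 110011111111000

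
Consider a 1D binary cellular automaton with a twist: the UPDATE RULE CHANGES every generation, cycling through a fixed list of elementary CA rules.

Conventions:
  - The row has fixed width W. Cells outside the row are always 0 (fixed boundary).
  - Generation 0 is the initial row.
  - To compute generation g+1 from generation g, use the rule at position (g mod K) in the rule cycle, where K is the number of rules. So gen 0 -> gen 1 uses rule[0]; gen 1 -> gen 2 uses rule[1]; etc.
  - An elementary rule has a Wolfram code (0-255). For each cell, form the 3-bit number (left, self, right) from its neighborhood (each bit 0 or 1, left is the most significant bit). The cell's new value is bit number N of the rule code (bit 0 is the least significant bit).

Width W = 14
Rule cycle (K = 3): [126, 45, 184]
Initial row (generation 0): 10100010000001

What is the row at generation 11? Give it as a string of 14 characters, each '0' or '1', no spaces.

Gen 0: 10100010000001
Gen 1 (rule 126): 11110111000011
Gen 2 (rule 45): 10001100011010
Gen 3 (rule 184): 01001010010101
Gen 4 (rule 126): 11111111111111
Gen 5 (rule 45): 10000000000000
Gen 6 (rule 184): 01000000000000
Gen 7 (rule 126): 11100000000000
Gen 8 (rule 45): 10001111111111
Gen 9 (rule 184): 01001111111110
Gen 10 (rule 126): 11111000000011
Gen 11 (rule 45): 10000011111010

Answer: 10000011111010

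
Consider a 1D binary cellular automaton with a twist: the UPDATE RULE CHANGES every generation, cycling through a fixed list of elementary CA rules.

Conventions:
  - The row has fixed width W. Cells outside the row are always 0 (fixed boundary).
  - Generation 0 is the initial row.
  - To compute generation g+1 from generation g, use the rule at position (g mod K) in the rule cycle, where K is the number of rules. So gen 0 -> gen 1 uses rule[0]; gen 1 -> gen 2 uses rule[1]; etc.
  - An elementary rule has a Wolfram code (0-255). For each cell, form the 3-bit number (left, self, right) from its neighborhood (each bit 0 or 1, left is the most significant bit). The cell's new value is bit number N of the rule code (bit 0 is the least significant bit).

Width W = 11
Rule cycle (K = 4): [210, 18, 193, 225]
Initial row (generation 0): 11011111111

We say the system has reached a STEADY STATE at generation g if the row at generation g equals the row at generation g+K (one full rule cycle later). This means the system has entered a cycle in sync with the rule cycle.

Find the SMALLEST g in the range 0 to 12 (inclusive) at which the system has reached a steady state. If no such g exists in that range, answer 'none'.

Answer: 10

Derivation:
Gen 0: 11011111111
Gen 1 (rule 210): 01001111111
Gen 2 (rule 18): 10110000000
Gen 3 (rule 193): 00010111111
Gen 4 (rule 225): 11001011111
Gen 5 (rule 210): 01110001111
Gen 6 (rule 18): 10001010000
Gen 7 (rule 193): 00100000111
Gen 8 (rule 225): 10001110011
Gen 9 (rule 210): 01010111101
Gen 10 (rule 18): 10000000000
Gen 11 (rule 193): 00111111111
Gen 12 (rule 225): 10011111111
Gen 13 (rule 210): 01101111111
Gen 14 (rule 18): 10000000000
Gen 15 (rule 193): 00111111111
Gen 16 (rule 225): 10011111111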